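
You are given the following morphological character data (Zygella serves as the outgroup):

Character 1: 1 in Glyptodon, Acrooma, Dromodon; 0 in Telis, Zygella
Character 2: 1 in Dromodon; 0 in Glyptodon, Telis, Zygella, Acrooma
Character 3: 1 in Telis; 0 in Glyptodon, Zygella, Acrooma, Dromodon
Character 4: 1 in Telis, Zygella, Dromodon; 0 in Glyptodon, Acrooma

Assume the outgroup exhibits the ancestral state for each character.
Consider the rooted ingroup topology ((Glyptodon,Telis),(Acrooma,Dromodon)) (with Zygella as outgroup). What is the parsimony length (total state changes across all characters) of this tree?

6

Map each character onto ((Glyptodon,Telis),(Acrooma,Dromodon)) (rooted by Zygella) and count the minimum state changes it requires (Fitch parsimony):
Character 1: 2; Character 2: 1; Character 3: 1; Character 4: 2.
Total tree length = 6.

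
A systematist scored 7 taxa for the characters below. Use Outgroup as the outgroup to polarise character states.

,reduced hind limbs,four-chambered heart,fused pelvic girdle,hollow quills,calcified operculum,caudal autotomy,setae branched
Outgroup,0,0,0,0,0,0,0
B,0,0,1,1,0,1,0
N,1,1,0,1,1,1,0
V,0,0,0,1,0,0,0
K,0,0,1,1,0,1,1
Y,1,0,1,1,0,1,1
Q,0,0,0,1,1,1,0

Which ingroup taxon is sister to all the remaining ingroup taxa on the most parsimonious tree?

V

The outgroup has state '0' for every character, so '1' is the derived state throughout.
reduced hind limbs groups N and Y, which is incompatible with the clades supported by the remaining characters; treating it as convergent (homoplasy) costs fewer steps than any alternative tree.
four-chambered heart (derived state '1') is unique to N (autapomorphy; uninformative for grouping).
Only B, K, and Y show the derived state '1' for fused pelvic girdle, supporting them as a clade.
hollow quills (derived state '1') is shared by all ingroup taxa — unites the whole ingroup.
calcified operculum: derived state '1' in N and Q only — synapomorphy for {N, Q}.
Only B, K, N, Q, and Y show the derived state '1' for caudal autotomy, supporting them as a clade.
setae branched: derived state '1' in K and Y only — synapomorphy for {K, Y}.
Most parsimonious ingroup topology: (((B,(K,Y)),(N,Q)),V).
V is sister to the clade containing all other ingroup taxa, so it is the earliest-diverging (most basal) ingroup lineage.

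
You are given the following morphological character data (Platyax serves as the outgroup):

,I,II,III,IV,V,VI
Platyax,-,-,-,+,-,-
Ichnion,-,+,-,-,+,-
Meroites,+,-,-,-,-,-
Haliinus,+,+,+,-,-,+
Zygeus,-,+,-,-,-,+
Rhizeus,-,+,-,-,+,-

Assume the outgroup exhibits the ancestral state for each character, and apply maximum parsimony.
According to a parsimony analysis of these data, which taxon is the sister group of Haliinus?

Character polarity is set by the outgroup: the derived state is whichever differs from the outgroup's state, so for IV the derived state is '-', and for the remaining characters it is '+'.
I groups Haliinus and Meroites, which is incompatible with the clades supported by the remaining characters; treating it as convergent (homoplasy) costs fewer steps than any alternative tree.
II (derived state '+') is shared by Haliinus, Ichnion, Rhizeus, and Zygeus — a synapomorphy uniting that clade.
III (derived state '+') is unique to Haliinus (autapomorphy; uninformative for grouping).
IV (derived state '-') is shared by all ingroup taxa — unites the whole ingroup.
V (derived state '+') is shared by Ichnion and Rhizeus — a synapomorphy uniting that clade.
VI: derived state '+' in Haliinus and Zygeus only — synapomorphy for {Haliinus, Zygeus}.
Most parsimonious ingroup topology: (((Ichnion,Rhizeus),(Haliinus,Zygeus)),Meroites).
Haliinus and Zygeus form a cherry on this tree, so they are sister taxa.

Zygeus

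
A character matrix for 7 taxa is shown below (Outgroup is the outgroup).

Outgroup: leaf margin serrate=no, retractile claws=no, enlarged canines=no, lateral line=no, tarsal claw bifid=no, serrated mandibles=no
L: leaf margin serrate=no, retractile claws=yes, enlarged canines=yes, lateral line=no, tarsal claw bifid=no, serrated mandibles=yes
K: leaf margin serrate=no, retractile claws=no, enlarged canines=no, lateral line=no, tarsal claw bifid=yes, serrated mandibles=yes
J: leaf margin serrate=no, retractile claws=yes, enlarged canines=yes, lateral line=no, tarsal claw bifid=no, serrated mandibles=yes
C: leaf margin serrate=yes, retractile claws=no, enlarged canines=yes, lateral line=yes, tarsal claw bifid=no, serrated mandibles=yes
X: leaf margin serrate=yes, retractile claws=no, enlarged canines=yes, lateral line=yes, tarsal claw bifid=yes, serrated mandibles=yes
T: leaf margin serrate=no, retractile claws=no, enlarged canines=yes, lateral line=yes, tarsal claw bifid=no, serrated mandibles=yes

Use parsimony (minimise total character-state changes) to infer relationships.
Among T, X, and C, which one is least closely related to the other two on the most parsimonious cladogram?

T

The outgroup has state 'no' for every character, so 'yes' is the derived state throughout.
leaf margin serrate: derived state 'yes' in C and X only — synapomorphy for {C, X}.
Only J and L show the derived state 'yes' for retractile claws, supporting them as a clade.
Only C, J, L, T, and X show the derived state 'yes' for enlarged canines, supporting them as a clade.
Only C, T, and X show the derived state 'yes' for lateral line, supporting them as a clade.
tarsal claw bifid (state 'yes') occurs in K and X but conflicts with the nesting implied by the other characters — most parsimoniously interpreted as homoplasy.
All ingroup taxa share the derived state 'yes' for serrated mandibles; it defines the ingroup but does not resolve relationships within it.
Most parsimonious ingroup topology: (((L,J),((C,X),T)),K).
X and C share a more recent common ancestor with each other than either does with T, so T is the least closely related of the three.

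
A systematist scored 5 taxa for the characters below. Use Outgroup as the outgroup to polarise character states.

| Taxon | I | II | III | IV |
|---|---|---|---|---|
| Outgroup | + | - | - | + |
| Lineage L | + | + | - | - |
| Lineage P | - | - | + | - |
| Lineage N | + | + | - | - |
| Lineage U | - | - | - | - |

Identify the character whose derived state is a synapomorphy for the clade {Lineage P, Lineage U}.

Character polarity is set by the outgroup: the derived state is whichever differs from the outgroup's state, so for I, IV the derived state is '-', and for the remaining characters it is '+'.
Only Lineage P and Lineage U show the derived state '-' for I, supporting them as a clade.
Only Lineage L and Lineage N show the derived state '+' for II, supporting them as a clade.
III (derived state '+') is unique to Lineage P (autapomorphy; uninformative for grouping).
IV (derived state '-') is shared by all ingroup taxa — unites the whole ingroup.
Most parsimonious ingroup topology: ((Lineage L,Lineage N),(Lineage P,Lineage U)).
The clade {Lineage P, Lineage U} is supported by I: its derived state '-' occurs in exactly those taxa and in no other taxon (including the outgroup).

I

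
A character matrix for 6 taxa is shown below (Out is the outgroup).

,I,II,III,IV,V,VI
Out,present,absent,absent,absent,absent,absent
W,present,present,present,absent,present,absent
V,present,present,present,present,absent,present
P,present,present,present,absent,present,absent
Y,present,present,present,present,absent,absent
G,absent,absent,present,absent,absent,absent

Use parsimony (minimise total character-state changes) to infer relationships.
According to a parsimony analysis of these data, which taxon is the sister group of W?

P

Character polarity is set by the outgroup: the derived state is whichever differs from the outgroup's state, so for I the derived state is 'absent', and for the remaining characters it is 'present'.
I (derived state 'absent') is unique to G (autapomorphy; uninformative for grouping).
Only P, V, W, and Y show the derived state 'present' for II, supporting them as a clade.
III (derived state 'present') is shared by all ingroup taxa — unites the whole ingroup.
IV (derived state 'present') is shared by V and Y — a synapomorphy uniting that clade.
V (derived state 'present') is shared by P and W — a synapomorphy uniting that clade.
VI (derived state 'present') is unique to V (autapomorphy; uninformative for grouping).
Most parsimonious ingroup topology: (((W,P),(V,Y)),G).
W and P form a cherry on this tree, so they are sister taxa.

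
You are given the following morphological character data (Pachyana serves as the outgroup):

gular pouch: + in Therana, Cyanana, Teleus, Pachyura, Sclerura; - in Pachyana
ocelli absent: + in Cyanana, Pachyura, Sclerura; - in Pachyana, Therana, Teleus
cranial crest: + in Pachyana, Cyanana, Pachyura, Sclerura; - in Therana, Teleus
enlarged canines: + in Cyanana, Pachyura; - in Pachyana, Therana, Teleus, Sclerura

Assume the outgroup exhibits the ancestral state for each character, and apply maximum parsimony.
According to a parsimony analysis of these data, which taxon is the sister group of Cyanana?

Character polarity is set by the outgroup: the derived state is whichever differs from the outgroup's state, so for cranial crest the derived state is '-', and for the remaining characters it is '+'.
All ingroup taxa share the derived state '+' for gular pouch; it defines the ingroup but does not resolve relationships within it.
ocelli absent: derived state '+' in Cyanana, Pachyura, and Sclerura only — synapomorphy for {Cyanana, Pachyura, Sclerura}.
cranial crest: derived state '-' in Teleus and Therana only — synapomorphy for {Teleus, Therana}.
Only Cyanana and Pachyura show the derived state '+' for enlarged canines, supporting them as a clade.
Most parsimonious ingroup topology: ((Therana,Teleus),((Cyanana,Pachyura),Sclerura)).
Cyanana and Pachyura form a cherry on this tree, so they are sister taxa.

Pachyura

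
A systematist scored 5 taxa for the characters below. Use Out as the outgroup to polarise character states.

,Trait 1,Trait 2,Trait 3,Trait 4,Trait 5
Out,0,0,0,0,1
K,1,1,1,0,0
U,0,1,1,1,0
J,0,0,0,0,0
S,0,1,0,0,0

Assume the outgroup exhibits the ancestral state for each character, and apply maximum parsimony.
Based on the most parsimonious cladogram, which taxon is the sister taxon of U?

Character polarity is set by the outgroup: the derived state is whichever differs from the outgroup's state, so for Trait 5 the derived state is '0', and for the remaining characters it is '1'.
Trait 1 (derived state '1') is unique to K (autapomorphy; uninformative for grouping).
Trait 2 (derived state '1') is shared by K, S, and U — a synapomorphy uniting that clade.
Only K and U show the derived state '1' for Trait 3, supporting them as a clade.
Trait 4 (derived state '1') is unique to U (autapomorphy; uninformative for grouping).
Trait 5 (derived state '0') is shared by all ingroup taxa — unites the whole ingroup.
Most parsimonious ingroup topology: (((K,U),S),J).
U and K form a cherry on this tree, so they are sister taxa.

K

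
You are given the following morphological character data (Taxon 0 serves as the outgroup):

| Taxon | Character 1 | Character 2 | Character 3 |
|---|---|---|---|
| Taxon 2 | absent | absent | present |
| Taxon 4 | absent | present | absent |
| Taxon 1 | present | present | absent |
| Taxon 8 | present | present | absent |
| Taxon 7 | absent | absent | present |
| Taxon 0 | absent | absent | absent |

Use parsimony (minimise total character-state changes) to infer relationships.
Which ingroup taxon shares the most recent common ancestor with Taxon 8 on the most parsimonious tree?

Taxon 1

The outgroup has state 'absent' for every character, so 'present' is the derived state throughout.
Only Taxon 1 and Taxon 8 show the derived state 'present' for Character 1, supporting them as a clade.
Only Taxon 1, Taxon 4, and Taxon 8 show the derived state 'present' for Character 2, supporting them as a clade.
Only Taxon 2 and Taxon 7 show the derived state 'present' for Character 3, supporting them as a clade.
Most parsimonious ingroup topology: (((Taxon 1,Taxon 8),Taxon 4),(Taxon 2,Taxon 7)).
Taxon 8 and Taxon 1 form a cherry on this tree, so they are sister taxa.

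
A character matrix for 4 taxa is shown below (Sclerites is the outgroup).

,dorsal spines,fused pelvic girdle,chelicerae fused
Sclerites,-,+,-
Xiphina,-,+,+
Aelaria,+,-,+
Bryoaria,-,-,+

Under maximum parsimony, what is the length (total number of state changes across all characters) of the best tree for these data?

Character polarity is set by the outgroup: the derived state is whichever differs from the outgroup's state, so for fused pelvic girdle the derived state is '-', and for the remaining characters it is '+'.
dorsal spines (derived state '+') is unique to Aelaria (autapomorphy; uninformative for grouping).
fused pelvic girdle (derived state '-') is shared by Aelaria and Bryoaria — a synapomorphy uniting that clade.
chelicerae fused (derived state '+') is shared by all ingroup taxa — unites the whole ingroup.
Most parsimonious ingroup topology: (Xiphina,(Aelaria,Bryoaria)).
Changes per character on this tree: dorsal spines: 1; fused pelvic girdle: 1; chelicerae fused: 1.
Total = 3.

3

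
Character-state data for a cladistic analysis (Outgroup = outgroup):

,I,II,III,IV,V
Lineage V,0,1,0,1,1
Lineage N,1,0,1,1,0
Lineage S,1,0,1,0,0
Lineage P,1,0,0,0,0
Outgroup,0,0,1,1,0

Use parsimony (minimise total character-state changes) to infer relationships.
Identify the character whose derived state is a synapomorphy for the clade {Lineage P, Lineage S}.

IV

Character polarity is set by the outgroup: the derived state is whichever differs from the outgroup's state, so for III, IV the derived state is '0', and for the remaining characters it is '1'.
I: derived state '1' in Lineage N, Lineage P, and Lineage S only — synapomorphy for {Lineage N, Lineage P, Lineage S}.
II: derived state '1' in Lineage V only — an autapomorphy, so it tells us nothing about relationships among taxa.
III groups Lineage P and Lineage V, which is incompatible with the clades supported by the remaining characters; treating it as convergent (homoplasy) costs fewer steps than any alternative tree.
IV: derived state '0' in Lineage P and Lineage S only — synapomorphy for {Lineage P, Lineage S}.
V: derived state '1' in Lineage V only — an autapomorphy, so it tells us nothing about relationships among taxa.
Most parsimonious ingroup topology: (((Lineage P,Lineage S),Lineage N),Lineage V).
The clade {Lineage P, Lineage S} is supported by IV: its derived state '0' occurs in exactly those taxa and in no other taxon (including the outgroup).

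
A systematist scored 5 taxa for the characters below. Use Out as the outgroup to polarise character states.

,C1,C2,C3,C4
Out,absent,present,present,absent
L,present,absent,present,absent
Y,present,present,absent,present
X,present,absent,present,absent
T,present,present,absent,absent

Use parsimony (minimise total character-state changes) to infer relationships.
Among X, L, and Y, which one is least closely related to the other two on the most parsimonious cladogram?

Character polarity is set by the outgroup: the derived state is whichever differs from the outgroup's state, so for C2, C3 the derived state is 'absent', and for the remaining characters it is 'present'.
C1 (derived state 'present') is shared by all ingroup taxa — unites the whole ingroup.
C2 (derived state 'absent') is shared by L and X — a synapomorphy uniting that clade.
Only T and Y show the derived state 'absent' for C3, supporting them as a clade.
C4 (derived state 'present') is unique to Y (autapomorphy; uninformative for grouping).
Most parsimonious ingroup topology: ((L,X),(Y,T)).
X and L share a more recent common ancestor with each other than either does with Y, so Y is the least closely related of the three.

Y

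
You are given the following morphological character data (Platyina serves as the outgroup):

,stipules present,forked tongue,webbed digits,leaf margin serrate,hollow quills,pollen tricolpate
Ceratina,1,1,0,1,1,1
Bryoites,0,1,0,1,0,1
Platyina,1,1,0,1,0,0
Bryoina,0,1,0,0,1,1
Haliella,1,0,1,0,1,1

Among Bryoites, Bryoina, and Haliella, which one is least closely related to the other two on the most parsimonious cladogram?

Bryoites

Character polarity is set by the outgroup: the derived state is whichever differs from the outgroup's state, so for stipules present, forked tongue, leaf margin serrate the derived state is '0', and for the remaining characters it is '1'.
stipules present groups Bryoina and Bryoites, which is incompatible with the clades supported by the remaining characters; treating it as convergent (homoplasy) costs fewer steps than any alternative tree.
forked tongue (derived state '0') is unique to Haliella (autapomorphy; uninformative for grouping).
webbed digits (derived state '1') is unique to Haliella (autapomorphy; uninformative for grouping).
leaf margin serrate (derived state '0') is shared by Bryoina and Haliella — a synapomorphy uniting that clade.
hollow quills: derived state '1' in Bryoina, Ceratina, and Haliella only — synapomorphy for {Bryoina, Ceratina, Haliella}.
All ingroup taxa share the derived state '1' for pollen tricolpate; it defines the ingroup but does not resolve relationships within it.
Most parsimonious ingroup topology: (((Bryoina,Haliella),Ceratina),Bryoites).
Bryoina and Haliella share a more recent common ancestor with each other than either does with Bryoites, so Bryoites is the least closely related of the three.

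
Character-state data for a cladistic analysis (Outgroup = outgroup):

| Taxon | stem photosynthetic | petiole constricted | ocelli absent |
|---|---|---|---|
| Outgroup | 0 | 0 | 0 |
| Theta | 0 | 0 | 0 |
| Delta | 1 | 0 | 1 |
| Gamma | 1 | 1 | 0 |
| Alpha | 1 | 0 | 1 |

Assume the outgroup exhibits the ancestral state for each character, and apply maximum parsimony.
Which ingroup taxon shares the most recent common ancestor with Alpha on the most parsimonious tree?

Delta

The outgroup has state '0' for every character, so '1' is the derived state throughout.
stem photosynthetic: derived state '1' in Alpha, Delta, and Gamma only — synapomorphy for {Alpha, Delta, Gamma}.
petiole constricted: derived state '1' in Gamma only — an autapomorphy, so it tells us nothing about relationships among taxa.
ocelli absent: derived state '1' in Alpha and Delta only — synapomorphy for {Alpha, Delta}.
Most parsimonious ingroup topology: (Theta,((Delta,Alpha),Gamma)).
Alpha and Delta form a cherry on this tree, so they are sister taxa.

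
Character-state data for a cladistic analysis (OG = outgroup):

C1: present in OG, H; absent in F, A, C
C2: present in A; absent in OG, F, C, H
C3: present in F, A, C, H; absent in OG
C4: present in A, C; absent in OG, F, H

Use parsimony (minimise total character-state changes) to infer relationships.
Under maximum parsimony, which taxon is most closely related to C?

Character polarity is set by the outgroup: the derived state is whichever differs from the outgroup's state, so for C1 the derived state is 'absent', and for the remaining characters it is 'present'.
Only A, C, and F show the derived state 'absent' for C1, supporting them as a clade.
C2 (derived state 'present') is unique to A (autapomorphy; uninformative for grouping).
C3 (derived state 'present') is shared by all ingroup taxa — unites the whole ingroup.
C4: derived state 'present' in A and C only — synapomorphy for {A, C}.
Most parsimonious ingroup topology: ((F,(A,C)),H).
C and A form a cherry on this tree, so they are sister taxa.

A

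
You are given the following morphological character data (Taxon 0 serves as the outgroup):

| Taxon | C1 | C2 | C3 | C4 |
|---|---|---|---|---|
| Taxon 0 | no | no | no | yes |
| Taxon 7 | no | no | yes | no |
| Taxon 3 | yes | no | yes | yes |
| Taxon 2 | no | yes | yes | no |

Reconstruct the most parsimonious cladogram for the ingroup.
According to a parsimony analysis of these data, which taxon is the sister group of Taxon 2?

Taxon 7

Character polarity is set by the outgroup: the derived state is whichever differs from the outgroup's state, so for C4 the derived state is 'no', and for the remaining characters it is 'yes'.
C1: derived state 'yes' in Taxon 3 only — an autapomorphy, so it tells us nothing about relationships among taxa.
C2 (derived state 'yes') is unique to Taxon 2 (autapomorphy; uninformative for grouping).
All ingroup taxa share the derived state 'yes' for C3; it defines the ingroup but does not resolve relationships within it.
C4 (derived state 'no') is shared by Taxon 2 and Taxon 7 — a synapomorphy uniting that clade.
Most parsimonious ingroup topology: ((Taxon 7,Taxon 2),Taxon 3).
Taxon 2 and Taxon 7 form a cherry on this tree, so they are sister taxa.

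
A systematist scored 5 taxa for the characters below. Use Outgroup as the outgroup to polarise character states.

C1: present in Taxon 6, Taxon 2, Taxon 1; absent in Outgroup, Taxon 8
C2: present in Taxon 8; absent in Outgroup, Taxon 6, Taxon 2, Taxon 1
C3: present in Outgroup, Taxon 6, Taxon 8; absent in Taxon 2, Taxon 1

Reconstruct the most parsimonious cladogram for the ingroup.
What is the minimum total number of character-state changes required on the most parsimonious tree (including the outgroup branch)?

Character polarity is set by the outgroup: the derived state is whichever differs from the outgroup's state, so for C3 the derived state is 'absent', and for the remaining characters it is 'present'.
Only Taxon 1, Taxon 2, and Taxon 6 show the derived state 'present' for C1, supporting them as a clade.
C2: derived state 'present' in Taxon 8 only — an autapomorphy, so it tells us nothing about relationships among taxa.
Only Taxon 1 and Taxon 2 show the derived state 'absent' for C3, supporting them as a clade.
Most parsimonious ingroup topology: (((Taxon 2,Taxon 1),Taxon 6),Taxon 8).
Changes per character on this tree: C1: 1; C2: 1; C3: 1.
Total = 3.

3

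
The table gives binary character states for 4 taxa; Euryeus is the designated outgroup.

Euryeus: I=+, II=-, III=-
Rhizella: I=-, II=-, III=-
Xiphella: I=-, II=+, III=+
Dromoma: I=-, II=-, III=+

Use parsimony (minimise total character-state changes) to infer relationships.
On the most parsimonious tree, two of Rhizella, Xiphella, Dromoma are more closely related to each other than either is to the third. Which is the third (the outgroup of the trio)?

Character polarity is set by the outgroup: the derived state is whichever differs from the outgroup's state, so for I the derived state is '-', and for the remaining characters it is '+'.
All ingroup taxa share the derived state '-' for I; it defines the ingroup but does not resolve relationships within it.
II: derived state '+' in Xiphella only — an autapomorphy, so it tells us nothing about relationships among taxa.
III: derived state '+' in Dromoma and Xiphella only — synapomorphy for {Dromoma, Xiphella}.
Most parsimonious ingroup topology: (Rhizella,(Xiphella,Dromoma)).
Xiphella and Dromoma share a more recent common ancestor with each other than either does with Rhizella, so Rhizella is the least closely related of the three.

Rhizella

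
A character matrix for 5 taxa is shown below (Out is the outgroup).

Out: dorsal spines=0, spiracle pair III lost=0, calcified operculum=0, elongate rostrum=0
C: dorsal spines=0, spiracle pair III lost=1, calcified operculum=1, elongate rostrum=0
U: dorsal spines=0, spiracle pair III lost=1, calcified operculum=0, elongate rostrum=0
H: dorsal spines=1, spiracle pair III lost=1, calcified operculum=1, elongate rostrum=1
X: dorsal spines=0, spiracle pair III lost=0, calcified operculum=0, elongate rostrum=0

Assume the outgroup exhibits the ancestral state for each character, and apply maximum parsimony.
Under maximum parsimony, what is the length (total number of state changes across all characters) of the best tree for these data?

4

The outgroup has state '0' for every character, so '1' is the derived state throughout.
dorsal spines: derived state '1' in H only — an autapomorphy, so it tells us nothing about relationships among taxa.
spiracle pair III lost (derived state '1') is shared by C, H, and U — a synapomorphy uniting that clade.
Only C and H show the derived state '1' for calcified operculum, supporting them as a clade.
elongate rostrum: derived state '1' in H only — an autapomorphy, so it tells us nothing about relationships among taxa.
Most parsimonious ingroup topology: (((C,H),U),X).
Changes per character on this tree: dorsal spines: 1; spiracle pair III lost: 1; calcified operculum: 1; elongate rostrum: 1.
Total = 4.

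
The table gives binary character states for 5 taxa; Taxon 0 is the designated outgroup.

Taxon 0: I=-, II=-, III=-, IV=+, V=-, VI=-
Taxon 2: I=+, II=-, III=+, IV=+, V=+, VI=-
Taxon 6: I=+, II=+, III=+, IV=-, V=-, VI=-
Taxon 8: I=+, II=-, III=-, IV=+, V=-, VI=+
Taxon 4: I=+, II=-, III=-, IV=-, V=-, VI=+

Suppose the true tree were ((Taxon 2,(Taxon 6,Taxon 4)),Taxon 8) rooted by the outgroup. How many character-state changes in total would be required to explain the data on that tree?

8

Map each character onto ((Taxon 2,(Taxon 6,Taxon 4)),Taxon 8) (rooted by Taxon 0) and count the minimum state changes it requires (Fitch parsimony):
I: 1; II: 1; III: 2; IV: 1; V: 1; VI: 2.
Total tree length = 8.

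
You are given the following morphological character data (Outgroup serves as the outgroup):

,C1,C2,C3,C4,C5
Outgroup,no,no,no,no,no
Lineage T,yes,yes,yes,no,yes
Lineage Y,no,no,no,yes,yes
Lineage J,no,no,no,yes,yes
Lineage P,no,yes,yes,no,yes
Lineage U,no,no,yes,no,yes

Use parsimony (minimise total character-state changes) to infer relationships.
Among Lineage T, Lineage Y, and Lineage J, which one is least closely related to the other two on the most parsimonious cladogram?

Lineage T

The outgroup has state 'no' for every character, so 'yes' is the derived state throughout.
C1 (derived state 'yes') is unique to Lineage T (autapomorphy; uninformative for grouping).
C2: derived state 'yes' in Lineage P and Lineage T only — synapomorphy for {Lineage P, Lineage T}.
C3: derived state 'yes' in Lineage P, Lineage T, and Lineage U only — synapomorphy for {Lineage P, Lineage T, Lineage U}.
C4: derived state 'yes' in Lineage J and Lineage Y only — synapomorphy for {Lineage J, Lineage Y}.
All ingroup taxa share the derived state 'yes' for C5; it defines the ingroup but does not resolve relationships within it.
Most parsimonious ingroup topology: (((Lineage T,Lineage P),Lineage U),(Lineage Y,Lineage J)).
Lineage Y and Lineage J share a more recent common ancestor with each other than either does with Lineage T, so Lineage T is the least closely related of the three.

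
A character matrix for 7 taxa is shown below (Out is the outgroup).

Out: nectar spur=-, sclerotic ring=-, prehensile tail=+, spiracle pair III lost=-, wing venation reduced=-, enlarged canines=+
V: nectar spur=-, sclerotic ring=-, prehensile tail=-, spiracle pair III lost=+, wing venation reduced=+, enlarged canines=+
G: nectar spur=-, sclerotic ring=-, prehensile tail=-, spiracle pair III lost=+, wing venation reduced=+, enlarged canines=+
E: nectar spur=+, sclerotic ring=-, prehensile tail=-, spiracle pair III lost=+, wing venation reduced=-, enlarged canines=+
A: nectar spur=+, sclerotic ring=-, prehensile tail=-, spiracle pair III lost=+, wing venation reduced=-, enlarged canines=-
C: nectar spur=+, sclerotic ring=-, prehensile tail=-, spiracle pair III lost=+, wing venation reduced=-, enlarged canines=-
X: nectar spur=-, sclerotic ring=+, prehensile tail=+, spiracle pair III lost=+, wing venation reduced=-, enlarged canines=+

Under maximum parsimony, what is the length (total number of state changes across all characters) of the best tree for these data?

Character polarity is set by the outgroup: the derived state is whichever differs from the outgroup's state, so for prehensile tail, enlarged canines the derived state is '-', and for the remaining characters it is '+'.
nectar spur (derived state '+') is shared by A, C, and E — a synapomorphy uniting that clade.
sclerotic ring (derived state '+') is unique to X (autapomorphy; uninformative for grouping).
prehensile tail: derived state '-' in A, C, E, G, and V only — synapomorphy for {A, C, E, G, V}.
spiracle pair III lost (derived state '+') is shared by all ingroup taxa — unites the whole ingroup.
Only G and V show the derived state '+' for wing venation reduced, supporting them as a clade.
enlarged canines: derived state '-' in A and C only — synapomorphy for {A, C}.
Most parsimonious ingroup topology: (((V,G),(E,(A,C))),X).
Changes per character on this tree: nectar spur: 1; sclerotic ring: 1; prehensile tail: 1; spiracle pair III lost: 1; wing venation reduced: 1; enlarged canines: 1.
Total = 6.

6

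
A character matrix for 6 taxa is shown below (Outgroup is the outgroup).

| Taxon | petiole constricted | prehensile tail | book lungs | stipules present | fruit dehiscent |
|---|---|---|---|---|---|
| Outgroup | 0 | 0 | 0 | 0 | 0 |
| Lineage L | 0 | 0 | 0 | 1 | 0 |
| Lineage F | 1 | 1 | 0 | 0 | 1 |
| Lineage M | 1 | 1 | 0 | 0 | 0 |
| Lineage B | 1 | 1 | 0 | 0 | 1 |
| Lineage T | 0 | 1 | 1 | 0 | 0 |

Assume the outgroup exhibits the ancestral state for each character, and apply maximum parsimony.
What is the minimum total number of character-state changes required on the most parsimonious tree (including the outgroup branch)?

The outgroup has state '0' for every character, so '1' is the derived state throughout.
petiole constricted (derived state '1') is shared by Lineage B, Lineage F, and Lineage M — a synapomorphy uniting that clade.
prehensile tail: derived state '1' in Lineage B, Lineage F, Lineage M, and Lineage T only — synapomorphy for {Lineage B, Lineage F, Lineage M, Lineage T}.
book lungs: derived state '1' in Lineage T only — an autapomorphy, so it tells us nothing about relationships among taxa.
stipules present: derived state '1' in Lineage L only — an autapomorphy, so it tells us nothing about relationships among taxa.
fruit dehiscent: derived state '1' in Lineage B and Lineage F only — synapomorphy for {Lineage B, Lineage F}.
Most parsimonious ingroup topology: ((((Lineage F,Lineage B),Lineage M),Lineage T),Lineage L).
Changes per character on this tree: petiole constricted: 1; prehensile tail: 1; book lungs: 1; stipules present: 1; fruit dehiscent: 1.
Total = 5.

5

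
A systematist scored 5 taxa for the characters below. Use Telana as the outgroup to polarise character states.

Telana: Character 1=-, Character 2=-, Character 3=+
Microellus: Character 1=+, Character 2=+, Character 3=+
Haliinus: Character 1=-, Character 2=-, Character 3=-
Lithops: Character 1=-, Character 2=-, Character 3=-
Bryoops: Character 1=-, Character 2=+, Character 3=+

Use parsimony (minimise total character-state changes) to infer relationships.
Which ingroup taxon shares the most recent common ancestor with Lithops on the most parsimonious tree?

Haliinus

Character polarity is set by the outgroup: the derived state is whichever differs from the outgroup's state, so for Character 3 the derived state is '-', and for the remaining characters it is '+'.
Character 1: derived state '+' in Microellus only — an autapomorphy, so it tells us nothing about relationships among taxa.
Character 2: derived state '+' in Bryoops and Microellus only — synapomorphy for {Bryoops, Microellus}.
Character 3: derived state '-' in Haliinus and Lithops only — synapomorphy for {Haliinus, Lithops}.
Most parsimonious ingroup topology: ((Microellus,Bryoops),(Haliinus,Lithops)).
Lithops and Haliinus form a cherry on this tree, so they are sister taxa.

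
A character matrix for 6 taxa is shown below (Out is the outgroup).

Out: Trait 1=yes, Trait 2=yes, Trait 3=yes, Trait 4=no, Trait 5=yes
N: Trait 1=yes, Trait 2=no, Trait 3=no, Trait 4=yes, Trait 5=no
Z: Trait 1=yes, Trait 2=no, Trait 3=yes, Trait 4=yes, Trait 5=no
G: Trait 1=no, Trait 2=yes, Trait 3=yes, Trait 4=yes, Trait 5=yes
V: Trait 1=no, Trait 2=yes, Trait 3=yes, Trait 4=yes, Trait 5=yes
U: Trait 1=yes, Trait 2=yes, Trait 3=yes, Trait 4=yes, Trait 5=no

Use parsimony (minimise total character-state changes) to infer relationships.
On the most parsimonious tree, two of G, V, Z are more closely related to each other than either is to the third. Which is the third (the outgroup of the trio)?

Character polarity is set by the outgroup: the derived state is whichever differs from the outgroup's state, so for Trait 1, Trait 2, Trait 3, Trait 5 the derived state is 'no', and for the remaining characters it is 'yes'.
Only G and V show the derived state 'no' for Trait 1, supporting them as a clade.
Trait 2: derived state 'no' in N and Z only — synapomorphy for {N, Z}.
Trait 3 (derived state 'no') is unique to N (autapomorphy; uninformative for grouping).
All ingroup taxa share the derived state 'yes' for Trait 4; it defines the ingroup but does not resolve relationships within it.
Trait 5: derived state 'no' in N, U, and Z only — synapomorphy for {N, U, Z}.
Most parsimonious ingroup topology: (((N,Z),U),(G,V)).
V and G share a more recent common ancestor with each other than either does with Z, so Z is the least closely related of the three.

Z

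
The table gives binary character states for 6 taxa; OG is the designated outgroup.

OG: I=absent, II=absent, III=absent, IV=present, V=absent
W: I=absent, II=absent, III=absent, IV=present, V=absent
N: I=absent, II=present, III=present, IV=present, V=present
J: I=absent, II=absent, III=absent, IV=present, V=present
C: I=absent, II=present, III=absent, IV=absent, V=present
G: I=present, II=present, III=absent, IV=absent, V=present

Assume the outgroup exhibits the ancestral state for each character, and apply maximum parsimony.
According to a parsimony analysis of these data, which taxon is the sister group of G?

C

Character polarity is set by the outgroup: the derived state is whichever differs from the outgroup's state, so for IV the derived state is 'absent', and for the remaining characters it is 'present'.
I: derived state 'present' in G only — an autapomorphy, so it tells us nothing about relationships among taxa.
Only C, G, and N show the derived state 'present' for II, supporting them as a clade.
III: derived state 'present' in N only — an autapomorphy, so it tells us nothing about relationships among taxa.
IV: derived state 'absent' in C and G only — synapomorphy for {C, G}.
V (derived state 'present') is shared by C, G, J, and N — a synapomorphy uniting that clade.
Most parsimonious ingroup topology: (W,((N,(C,G)),J)).
G and C form a cherry on this tree, so they are sister taxa.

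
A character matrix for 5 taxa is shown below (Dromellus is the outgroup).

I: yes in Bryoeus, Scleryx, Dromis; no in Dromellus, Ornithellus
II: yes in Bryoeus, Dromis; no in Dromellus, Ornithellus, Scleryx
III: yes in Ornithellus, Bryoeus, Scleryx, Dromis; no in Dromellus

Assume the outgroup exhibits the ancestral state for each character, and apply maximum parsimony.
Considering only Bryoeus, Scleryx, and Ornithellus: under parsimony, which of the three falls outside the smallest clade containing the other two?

Ornithellus

The outgroup has state 'no' for every character, so 'yes' is the derived state throughout.
Only Bryoeus, Dromis, and Scleryx show the derived state 'yes' for I, supporting them as a clade.
II (derived state 'yes') is shared by Bryoeus and Dromis — a synapomorphy uniting that clade.
III (derived state 'yes') is shared by all ingroup taxa — unites the whole ingroup.
Most parsimonious ingroup topology: (Ornithellus,((Bryoeus,Dromis),Scleryx)).
Scleryx and Bryoeus share a more recent common ancestor with each other than either does with Ornithellus, so Ornithellus is the least closely related of the three.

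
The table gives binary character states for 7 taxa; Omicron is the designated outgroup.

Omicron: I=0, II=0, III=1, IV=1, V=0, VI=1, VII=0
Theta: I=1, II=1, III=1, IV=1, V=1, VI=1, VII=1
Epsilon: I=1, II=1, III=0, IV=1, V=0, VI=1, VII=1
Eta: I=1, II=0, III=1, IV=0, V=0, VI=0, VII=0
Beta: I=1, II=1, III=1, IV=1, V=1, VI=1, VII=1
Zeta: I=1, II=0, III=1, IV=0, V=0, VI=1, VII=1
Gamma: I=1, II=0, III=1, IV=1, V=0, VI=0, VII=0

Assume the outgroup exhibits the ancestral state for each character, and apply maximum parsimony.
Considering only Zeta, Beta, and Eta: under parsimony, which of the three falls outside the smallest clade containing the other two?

Character polarity is set by the outgroup: the derived state is whichever differs from the outgroup's state, so for III, IV, VI the derived state is '0', and for the remaining characters it is '1'.
All ingroup taxa share the derived state '1' for I; it defines the ingroup but does not resolve relationships within it.
II: derived state '1' in Beta, Epsilon, and Theta only — synapomorphy for {Beta, Epsilon, Theta}.
III: derived state '0' in Epsilon only — an autapomorphy, so it tells us nothing about relationships among taxa.
IV (state '0') occurs in Eta and Zeta but conflicts with the nesting implied by the other characters — most parsimoniously interpreted as homoplasy.
V (derived state '1') is shared by Beta and Theta — a synapomorphy uniting that clade.
VI (derived state '0') is shared by Eta and Gamma — a synapomorphy uniting that clade.
VII: derived state '1' in Beta, Epsilon, Theta, and Zeta only — synapomorphy for {Beta, Epsilon, Theta, Zeta}.
Most parsimonious ingroup topology: ((((Theta,Beta),Epsilon),Zeta),(Eta,Gamma)).
Zeta and Beta share a more recent common ancestor with each other than either does with Eta, so Eta is the least closely related of the three.

Eta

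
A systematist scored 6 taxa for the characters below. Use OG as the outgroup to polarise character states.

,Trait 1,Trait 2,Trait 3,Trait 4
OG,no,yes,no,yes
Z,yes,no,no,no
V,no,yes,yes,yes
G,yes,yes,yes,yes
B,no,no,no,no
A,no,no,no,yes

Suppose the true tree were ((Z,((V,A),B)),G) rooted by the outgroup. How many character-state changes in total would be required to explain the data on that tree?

Map each character onto ((Z,((V,A),B)),G) (rooted by OG) and count the minimum state changes it requires (Fitch parsimony):
Trait 1: 2; Trait 2: 2; Trait 3: 2; Trait 4: 2.
Total tree length = 8.

8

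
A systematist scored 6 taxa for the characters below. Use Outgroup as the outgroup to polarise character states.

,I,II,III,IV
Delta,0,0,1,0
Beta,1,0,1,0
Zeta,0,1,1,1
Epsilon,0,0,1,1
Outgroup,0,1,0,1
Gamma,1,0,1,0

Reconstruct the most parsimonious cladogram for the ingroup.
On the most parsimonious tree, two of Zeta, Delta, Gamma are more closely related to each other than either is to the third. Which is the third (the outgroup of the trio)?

Zeta

Character polarity is set by the outgroup: the derived state is whichever differs from the outgroup's state, so for II, IV the derived state is '0', and for the remaining characters it is '1'.
I: derived state '1' in Beta and Gamma only — synapomorphy for {Beta, Gamma}.
II (derived state '0') is shared by Beta, Delta, Epsilon, and Gamma — a synapomorphy uniting that clade.
All ingroup taxa share the derived state '1' for III; it defines the ingroup but does not resolve relationships within it.
IV: derived state '0' in Beta, Delta, and Gamma only — synapomorphy for {Beta, Delta, Gamma}.
Most parsimonious ingroup topology: ((Epsilon,((Gamma,Beta),Delta)),Zeta).
Delta and Gamma share a more recent common ancestor with each other than either does with Zeta, so Zeta is the least closely related of the three.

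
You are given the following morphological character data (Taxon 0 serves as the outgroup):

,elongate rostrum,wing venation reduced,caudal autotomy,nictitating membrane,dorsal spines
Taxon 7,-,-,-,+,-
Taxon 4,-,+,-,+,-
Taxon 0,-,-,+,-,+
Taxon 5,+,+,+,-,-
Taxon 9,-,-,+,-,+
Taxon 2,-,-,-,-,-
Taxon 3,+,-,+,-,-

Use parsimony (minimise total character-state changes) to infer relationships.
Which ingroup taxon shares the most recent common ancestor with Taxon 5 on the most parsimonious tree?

Character polarity is set by the outgroup: the derived state is whichever differs from the outgroup's state, so for caudal autotomy, dorsal spines the derived state is '-', and for the remaining characters it is '+'.
Only Taxon 3 and Taxon 5 show the derived state '+' for elongate rostrum, supporting them as a clade.
wing venation reduced groups Taxon 4 and Taxon 5, which is incompatible with the clades supported by the remaining characters; treating it as convergent (homoplasy) costs fewer steps than any alternative tree.
caudal autotomy (derived state '-') is shared by Taxon 2, Taxon 4, and Taxon 7 — a synapomorphy uniting that clade.
nictitating membrane: derived state '+' in Taxon 4 and Taxon 7 only — synapomorphy for {Taxon 4, Taxon 7}.
Only Taxon 2, Taxon 3, Taxon 4, Taxon 5, and Taxon 7 show the derived state '-' for dorsal spines, supporting them as a clade.
Most parsimonious ingroup topology: ((((Taxon 4,Taxon 7),Taxon 2),(Taxon 5,Taxon 3)),Taxon 9).
Taxon 5 and Taxon 3 form a cherry on this tree, so they are sister taxa.

Taxon 3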